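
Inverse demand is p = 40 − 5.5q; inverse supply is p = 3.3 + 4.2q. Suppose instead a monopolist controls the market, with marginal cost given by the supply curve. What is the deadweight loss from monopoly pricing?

9.09

Competitive equilibrium: 40 − 5.5q = 3.3 + 4.2q → q* = 3.7835, p* = 19.1907.
Marginal revenue: MR = 40 − 11q. Set MR = MC: 40 − 11q = 3.3 + 4.2q → q_m = 2.4145.
Price p_m = 40 − 5.5·2.4145 = 26.7203; MC(q_m) = 3.3 + 4.2·2.4145 = 13.4409.
Competitive q* = 3.7835, so Δq = 1.369; wedge = 26.7203 − 13.4409 = 13.2794.
DWL = ½ × 1.369 × 13.2794 = 9.09.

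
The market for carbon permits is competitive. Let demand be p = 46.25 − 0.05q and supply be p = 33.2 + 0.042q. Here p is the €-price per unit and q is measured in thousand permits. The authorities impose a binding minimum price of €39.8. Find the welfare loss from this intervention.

€7.59 thousand

Competitive equilibrium: 46.25 − 0.05q = 33.2 + 0.042q → q* = 141.8478, p* = 39.1576.
At the floor p = 39.8, quantity demanded = (46.25 − 39.8)/0.05 = 129.
Sellers' marginal cost at q' = 129: 33.2 + 0.042·129 = 38.618.
Δq = 141.8478 − 129 = 12.8478; wedge = 39.8 − 38.618 = 1.182.
Deadweight loss = ½ × 12.8478 × 1.182 = €7.59 thousand.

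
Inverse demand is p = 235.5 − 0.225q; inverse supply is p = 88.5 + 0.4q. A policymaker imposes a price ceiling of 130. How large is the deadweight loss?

Competitive equilibrium: 235.5 − 0.225q = 88.5 + 0.4q → q* = 235.2, p* = 182.58.
At the ceiling p = 130, quantity supplied = (130 − 88.5)/0.4 = 103.75.
Willingness to pay at q' = 103.75: 235.5 − 0.225·103.75 = 212.1563.
Δq = 235.2 − 103.75 = 131.45; wedge = 212.1563 − 130 = 82.1563.
DWL = ½ × 131.45 × 82.1563 = 5399.72.

5399.72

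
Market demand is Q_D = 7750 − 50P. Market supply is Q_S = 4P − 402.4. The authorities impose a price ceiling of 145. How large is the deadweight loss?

In inverse form: demand P = 155 − 0.02Q, supply P = 100.6 + 0.25Q.
Competitive equilibrium: 155 − 0.02Q = 100.6 + 0.25Q → Q* = 201.4815, P* = 150.9704.
At the ceiling P = 145, quantity supplied = (145 − 100.6)/0.25 = 177.6.
Willingness to pay at Q' = 177.6: 155 − 0.02·177.6 = 151.448.
ΔQ = 201.4815 − 177.6 = 23.8815; wedge = 151.448 − 145 = 6.448.
Welfare loss = ½ × 23.8815 × 6.448 = 76.99.

76.99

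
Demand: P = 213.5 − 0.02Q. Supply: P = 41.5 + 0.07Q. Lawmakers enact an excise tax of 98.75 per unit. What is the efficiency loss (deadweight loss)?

Competitive equilibrium: 213.5 − 0.02Q = 41.5 + 0.07Q → Q* = 1911.1111, P* = 175.2778.
With the tax, the buyer price exceeds the seller price by 98.75: (213.5 − 0.02Q) − (41.5 + 0.07Q) = 98.75 → Q' = 813.8889.
ΔQ = 1911.1111 − 813.8889 = 1097.2222; the wedge equals the tax, 98.75.
The triangle = ½ × 1097.2222 × 98.75 = 54175.35.

54175.35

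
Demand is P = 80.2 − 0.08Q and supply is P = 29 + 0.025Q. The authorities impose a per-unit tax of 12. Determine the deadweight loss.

Competitive equilibrium: 80.2 − 0.08Q = 29 + 0.025Q → Q* = 487.619, P* = 41.1905.
With the tax, the buyer price exceeds the seller price by 12: (80.2 − 0.08Q) − (29 + 0.025Q) = 12 → Q' = 373.3333.
ΔQ = 487.619 − 373.3333 = 114.2857; the wedge equals the tax, 12.
DWL = ½ × 114.2857 × 12 = 685.71.

685.71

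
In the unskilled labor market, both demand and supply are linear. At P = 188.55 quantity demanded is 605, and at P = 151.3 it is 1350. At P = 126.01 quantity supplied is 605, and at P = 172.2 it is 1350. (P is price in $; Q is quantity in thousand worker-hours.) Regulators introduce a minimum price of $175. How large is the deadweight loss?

Demand slope = (151.3 − 188.55)/(1350 − 605) = −0.05, so P = 218.8 − 0.05Q.
Supply slope = (172.2 − 126.01)/(1350 − 605) = 0.062, so P = 88.5 + 0.062Q.
Competitive equilibrium: 218.8 − 0.05Q = 88.5 + 0.062Q → Q* = 1163.3929, P* = 160.6304.
At the floor P = 175, quantity demanded = (218.8 − 175)/0.05 = 876.
Sellers' marginal cost at Q' = 876: 88.5 + 0.062·876 = 142.812.
ΔQ = 1163.3929 − 876 = 287.3929; wedge = 175 − 142.812 = 32.188.
Welfare loss = ½ × 287.3929 × 32.188 = $4625.30 thousand.

$4625.30 thousand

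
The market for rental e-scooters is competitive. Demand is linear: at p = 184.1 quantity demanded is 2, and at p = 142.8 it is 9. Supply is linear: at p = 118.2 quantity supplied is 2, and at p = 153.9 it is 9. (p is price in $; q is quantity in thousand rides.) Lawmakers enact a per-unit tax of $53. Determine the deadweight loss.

$127.68 thousand

Demand slope = (142.8 − 184.1)/(9 − 2) = −5.9, so p = 195.9 − 5.9q.
Supply slope = (153.9 − 118.2)/(9 − 2) = 5.1, so p = 108 + 5.1q.
Competitive equilibrium: 195.9 − 5.9q = 108 + 5.1q → q* = 7.9909, p* = 148.7536.
With the tax, the buyer price exceeds the seller price by 53: (195.9 − 5.9q) − (108 + 5.1q) = 53 → q' = 3.1727.
Δq = 7.9909 − 3.1727 = 4.8182; the wedge equals the tax, 53.
The triangle = ½ × 4.8182 × 53 = $127.68 thousand.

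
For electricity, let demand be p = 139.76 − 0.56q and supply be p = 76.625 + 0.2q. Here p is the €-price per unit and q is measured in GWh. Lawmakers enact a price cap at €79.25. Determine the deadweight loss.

€1859.20

Competitive equilibrium: 139.76 − 0.56q = 76.625 + 0.2q → q* = 83.0724, p* = 93.2395.
At the ceiling p = 79.25, quantity supplied = (79.25 − 76.625)/0.2 = 13.125.
Willingness to pay at q' = 13.125: 139.76 − 0.56·13.125 = 132.41.
Δq = 83.0724 − 13.125 = 69.9474; wedge = 132.41 − 79.25 = 53.16.
Welfare loss = ½ × 69.9474 × 53.16 = €1859.20.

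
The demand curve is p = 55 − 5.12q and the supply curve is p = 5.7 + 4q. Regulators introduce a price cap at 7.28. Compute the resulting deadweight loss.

Competitive equilibrium: 55 − 5.12q = 5.7 + 4q → q* = 5.4057, p* = 27.3228.
At the ceiling p = 7.28, quantity supplied = (7.28 − 5.7)/4 = 0.395.
Willingness to pay at q' = 0.395: 55 − 5.12·0.395 = 52.9776.
Δq = 5.4057 − 0.395 = 5.0107; wedge = 52.9776 − 7.28 = 45.6976.
The triangle = ½ × 5.0107 × 45.6976 = 114.49.

114.49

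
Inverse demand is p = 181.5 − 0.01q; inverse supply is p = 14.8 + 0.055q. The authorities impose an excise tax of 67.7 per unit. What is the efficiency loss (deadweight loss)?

Competitive equilibrium: 181.5 − 0.01q = 14.8 + 0.055q → q* = 2564.6154, p* = 155.8538.
With the tax, the buyer price exceeds the seller price by 67.7: (181.5 − 0.01q) − (14.8 + 0.055q) = 67.7 → q' = 1523.0769.
Δq = 2564.6154 − 1523.0769 = 1041.5385; the wedge equals the tax, 67.7.
DWL = ½ × 1041.5385 × 67.7 = 35256.08.

35256.08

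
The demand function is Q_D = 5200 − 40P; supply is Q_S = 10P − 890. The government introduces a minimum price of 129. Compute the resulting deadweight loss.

5184

In inverse form: demand P = 130 − 0.025Q, supply P = 89 + 0.1Q.
Competitive equilibrium: 130 − 0.025Q = 89 + 0.1Q → Q* = 328, P* = 121.8.
At the floor P = 129, quantity demanded = (130 − 129)/0.025 = 40.
Sellers' marginal cost at Q' = 40: 89 + 0.1·40 = 93.
ΔQ = 328 − 40 = 288; wedge = 129 − 93 = 36.
Welfare loss = ½ × 288 × 36 = 5184.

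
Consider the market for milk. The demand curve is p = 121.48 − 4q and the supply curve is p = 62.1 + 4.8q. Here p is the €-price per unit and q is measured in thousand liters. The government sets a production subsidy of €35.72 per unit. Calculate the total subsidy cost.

€386.02 thousand

Competitive equilibrium: 121.48 − 4q = 62.1 + 4.8q → q* = 6.7477, p* = 94.4891.
The subsidy lowers effective supply by 35.72: p = 26.38 + 4.8q.
New quantity: 121.48 − 4q = 26.38 + 4.8q → q' = 10.8068.
Total subsidy cost = 35.72 × 10.8068 = €386.02 thousand.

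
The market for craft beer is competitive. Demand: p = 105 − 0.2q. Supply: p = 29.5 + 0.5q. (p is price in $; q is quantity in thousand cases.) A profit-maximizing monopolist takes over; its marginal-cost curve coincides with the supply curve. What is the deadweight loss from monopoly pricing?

Competitive equilibrium: 105 − 0.2q = 29.5 + 0.5q → q* = 107.8571, p* = 83.4286.
Marginal revenue: MR = 105 − 0.4q. Set MR = MC: 105 − 0.4q = 29.5 + 0.5q → q_m = 83.8889.
Price p_m = 105 − 0.2·83.8889 = 88.2222; MC(q_m) = 29.5 + 0.5·83.8889 = 71.4445.
Competitive q* = 107.8571, so Δq = 23.9682; wedge = 88.2222 − 71.4445 = 16.7777.
DWL = ½ × 23.9682 × 16.7777 = $201.07 thousand.

$201.07 thousand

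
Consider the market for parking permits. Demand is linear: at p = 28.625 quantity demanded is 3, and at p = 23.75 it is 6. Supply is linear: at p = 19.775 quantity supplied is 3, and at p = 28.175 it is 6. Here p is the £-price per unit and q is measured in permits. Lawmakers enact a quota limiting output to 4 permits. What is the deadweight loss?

Demand slope = (23.75 − 28.625)/(6 − 3) = −1.625, so p = 33.5 − 1.625q.
Supply slope = (28.175 − 19.775)/(6 − 3) = 2.8, so p = 11.375 + 2.8q.
Competitive equilibrium: 33.5 − 1.625q = 11.375 + 2.8q → q* = 5, p* = 25.375.
At q = 4: demand price = 33.5 − 1.625·4 = 27; supply price = 11.375 + 2.8·4 = 22.575.
Δq = 5 − 4 = 1; wedge = 27 − 22.575 = 4.425.
The triangle = ½ × 1 × 4.425 = £2.21.

£2.21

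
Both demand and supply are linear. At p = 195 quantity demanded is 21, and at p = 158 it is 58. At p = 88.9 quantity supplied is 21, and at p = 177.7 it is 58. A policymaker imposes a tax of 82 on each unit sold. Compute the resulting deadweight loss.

Demand slope = (158 − 195)/(58 − 21) = −1, so p = 216 − q.
Supply slope = (177.7 − 88.9)/(58 − 21) = 2.4, so p = 38.5 + 2.4q.
Competitive equilibrium: 216 − q = 38.5 + 2.4q → q* = 52.20588, p* = 163.79412.
With the tax, the buyer price exceeds the seller price by 82: (216 − q) − (38.5 + 2.4q) = 82 → q' = 28.08824.
Δq = 52.20588 − 28.08824 = 24.11764; the wedge equals the tax, 82.
DWL = ½ × 24.11764 × 82 = 988.82.

988.82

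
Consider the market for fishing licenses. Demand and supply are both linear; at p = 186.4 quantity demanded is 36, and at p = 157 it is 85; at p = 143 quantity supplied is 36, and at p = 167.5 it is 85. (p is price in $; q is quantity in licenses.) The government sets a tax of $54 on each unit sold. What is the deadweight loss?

Demand slope = (157 − 186.4)/(85 − 36) = −0.6, so p = 208 − 0.6q.
Supply slope = (167.5 − 143)/(85 − 36) = 0.5, so p = 125 + 0.5q.
Competitive equilibrium: 208 − 0.6q = 125 + 0.5q → q* = 75.4545, p* = 162.7273.
With the tax, the buyer price exceeds the seller price by 54: (208 − 0.6q) − (125 + 0.5q) = 54 → q' = 26.3636.
Δq = 75.4545 − 26.3636 = 49.0909; the wedge equals the tax, 54.
The triangle = ½ × 49.0909 × 54 = $1325.45.

$1325.45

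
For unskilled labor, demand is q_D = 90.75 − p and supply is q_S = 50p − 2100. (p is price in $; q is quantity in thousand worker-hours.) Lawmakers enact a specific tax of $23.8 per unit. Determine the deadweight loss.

In inverse form: demand p = 90.75 − q, supply p = 42 + 0.02q.
Competitive equilibrium: 90.75 − q = 42 + 0.02q → q* = 47.7941, p* = 42.9559.
With the tax, the buyer price exceeds the seller price by 23.8: (90.75 − q) − (42 + 0.02q) = 23.8 → q' = 24.4608.
Δq = 47.7941 − 24.4608 = 23.3333; the wedge equals the tax, 23.8.
DWL = ½ × 23.3333 × 23.8 = $277.67 thousand.

$277.67 thousand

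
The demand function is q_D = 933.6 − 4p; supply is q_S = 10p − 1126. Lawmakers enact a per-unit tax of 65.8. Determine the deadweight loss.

In inverse form: demand p = 233.4 − 0.25q, supply p = 112.6 + 0.1q.
Competitive equilibrium: 233.4 − 0.25q = 112.6 + 0.1q → q* = 345.1429, p* = 147.1143.
With the tax, the buyer price exceeds the seller price by 65.8: (233.4 − 0.25q) − (112.6 + 0.1q) = 65.8 → q' = 157.1429.
Δq = 345.1429 − 157.1429 = 188; the wedge equals the tax, 65.8.
The triangle = ½ × 188 × 65.8 = 6185.20.

6185.20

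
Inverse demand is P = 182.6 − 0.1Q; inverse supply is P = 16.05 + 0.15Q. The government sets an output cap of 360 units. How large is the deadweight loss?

Competitive equilibrium: 182.6 − 0.1Q = 16.05 + 0.15Q → Q* = 666.2, P* = 115.98.
At Q = 360: demand price = 182.6 − 0.1·360 = 146.6; supply price = 16.05 + 0.15·360 = 70.05.
ΔQ = 666.2 − 360 = 306.2; wedge = 146.6 − 70.05 = 76.55.
Welfare loss = ½ × 306.2 × 76.55 = 11719.805.

11719.805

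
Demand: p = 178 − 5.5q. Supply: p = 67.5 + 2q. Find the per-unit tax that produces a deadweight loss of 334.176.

Competitive equilibrium: 178 − 5.5q = 67.5 + 2q → q* = 14.7333, p* = 96.9667.
A tax t gives Δq = t/7.5 and wedge t, so DWL = t²/15.
t²/15 = 334.176 → t² = 5012.64 → t = 70.8.

70.8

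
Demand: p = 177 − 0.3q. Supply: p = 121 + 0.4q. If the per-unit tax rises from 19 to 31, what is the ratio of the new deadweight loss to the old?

2.662

Competitive equilibrium: 177 − 0.3q = 121 + 0.4q → q* = 80, p* = 153.
For a per-unit tax t: Δq = t/0.7, so DWL = ½·t·(t/0.7) = t²/1.4.
At t = 19: DWL = 257.857. At t = 31: DWL = 686.429.
Ratio = (31/19)² = 2.662.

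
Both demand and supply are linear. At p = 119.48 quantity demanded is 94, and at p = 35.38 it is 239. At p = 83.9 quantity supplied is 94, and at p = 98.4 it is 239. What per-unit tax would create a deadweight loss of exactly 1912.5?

51

Demand slope = (35.38 − 119.48)/(239 − 94) = −0.58, so p = 174 − 0.58q.
Supply slope = (98.4 − 83.9)/(239 − 94) = 0.1, so p = 74.5 + 0.1q.
Competitive equilibrium: 174 − 0.58q = 74.5 + 0.1q → q* = 146.3235, p* = 89.1324.
A tax t gives Δq = t/0.68 and wedge t, so DWL = t²/1.36.
t²/1.36 = 1912.5 → t² = 2601 → t = 51.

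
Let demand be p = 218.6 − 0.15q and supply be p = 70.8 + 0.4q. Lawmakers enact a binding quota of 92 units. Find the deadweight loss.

8588.95

Competitive equilibrium: 218.6 − 0.15q = 70.8 + 0.4q → q* = 268.7273, p* = 178.2909.
At q = 92: demand price = 218.6 − 0.15·92 = 204.8; supply price = 70.8 + 0.4·92 = 107.6.
Δq = 268.7273 − 92 = 176.7273; wedge = 204.8 − 107.6 = 97.2.
Welfare loss = ½ × 176.7273 × 97.2 = 8588.95.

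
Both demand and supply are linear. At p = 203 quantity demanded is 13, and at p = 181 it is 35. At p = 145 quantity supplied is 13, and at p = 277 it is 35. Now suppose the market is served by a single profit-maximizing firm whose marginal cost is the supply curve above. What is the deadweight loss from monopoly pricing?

24.78

Demand slope = (181 − 203)/(35 − 13) = −1, so p = 216 − q.
Supply slope = (277 − 145)/(35 − 13) = 6, so p = 67 + 6q.
Competitive equilibrium: 216 − q = 67 + 6q → q* = 21.2857, p* = 194.7143.
Marginal revenue: MR = 216 − 2q. Set MR = MC: 216 − 2q = 67 + 6q → q_m = 18.625.
Price p_m = 216 − 1·18.625 = 197.375; MC(q_m) = 67 + 6·18.625 = 178.75.
Competitive q* = 21.2857, so Δq = 2.6607; wedge = 197.375 − 178.75 = 18.625.
DWL = ½ × 2.6607 × 18.625 = 24.78.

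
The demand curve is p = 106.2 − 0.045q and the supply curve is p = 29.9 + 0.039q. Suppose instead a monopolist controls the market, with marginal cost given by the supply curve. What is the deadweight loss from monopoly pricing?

4216.82

Competitive equilibrium: 106.2 − 0.045q = 29.9 + 0.039q → q* = 908.33333, p* = 65.325.
Marginal revenue: MR = 106.2 − 0.09q. Set MR = MC: 106.2 − 0.09q = 29.9 + 0.039q → q_m = 591.47287.
Price p_m = 106.2 − 0.045·591.47287 = 79.58372; MC(q_m) = 29.9 + 0.039·591.47287 = 52.96744.
Competitive q* = 908.33333, so Δq = 316.86046; wedge = 79.58372 − 52.96744 = 26.61628.
Deadweight loss = ½ × 316.86046 × 26.61628 = 4216.82.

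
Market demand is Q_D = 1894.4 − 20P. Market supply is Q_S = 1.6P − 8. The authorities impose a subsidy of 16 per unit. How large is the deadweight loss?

189.63

In inverse form: demand P = 94.72 − 0.05Q, supply P = 5 + 0.625Q.
Competitive equilibrium: 94.72 − 0.05Q = 5 + 0.625Q → Q* = 132.9185, P* = 88.0741.
The subsidy lowers effective supply by 16: P = 0.625Q − 11.
New quantity: 94.72 − 0.05Q = 0.625Q − 11 → Q' = 156.6222.
Overproduction ΔQ = 156.6222 − 132.9185 = 23.7037; wedge = subsidy = 16.
Welfare loss = ½ × 23.7037 × 16 = 189.63.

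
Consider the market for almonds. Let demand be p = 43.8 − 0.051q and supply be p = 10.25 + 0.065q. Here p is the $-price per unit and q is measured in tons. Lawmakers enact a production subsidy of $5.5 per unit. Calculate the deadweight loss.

Competitive equilibrium: 43.8 − 0.051q = 10.25 + 0.065q → q* = 289.2241, p* = 29.0496.
The subsidy lowers effective supply by 5.5: p = 4.75 + 0.065q.
New quantity: 43.8 − 0.051q = 4.75 + 0.065q → q' = 336.6379.
Overproduction Δq = 336.6379 − 289.2241 = 47.4138; wedge = subsidy = 5.5.
The triangle = ½ × 47.4138 × 5.5 = $130.39.

$130.39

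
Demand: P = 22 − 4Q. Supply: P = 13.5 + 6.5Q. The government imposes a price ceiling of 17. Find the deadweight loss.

0.39

Competitive equilibrium: 22 − 4Q = 13.5 + 6.5Q → Q* = 0.8095, P* = 18.7619.
At the ceiling P = 17, quantity supplied = (17 − 13.5)/6.5 = 0.5385.
Willingness to pay at Q' = 0.5385: 22 − 4·0.5385 = 19.846.
ΔQ = 0.8095 − 0.5385 = 0.271; wedge = 19.846 − 17 = 2.846.
Deadweight loss = ½ × 0.271 × 2.846 = 0.39.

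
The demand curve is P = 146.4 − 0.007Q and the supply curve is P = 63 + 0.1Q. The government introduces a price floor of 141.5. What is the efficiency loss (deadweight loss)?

Competitive equilibrium: 146.4 − 0.007Q = 63 + 0.1Q → Q* = 779.4393, P* = 140.9439.
At the floor P = 141.5, quantity demanded = (146.4 − 141.5)/0.007 = 700.
Sellers' marginal cost at Q' = 700: 63 + 0.1·700 = 133.
ΔQ = 779.4393 − 700 = 79.4393; wedge = 141.5 − 133 = 8.5.
Welfare loss = ½ × 79.4393 × 8.5 = 337.62.

337.62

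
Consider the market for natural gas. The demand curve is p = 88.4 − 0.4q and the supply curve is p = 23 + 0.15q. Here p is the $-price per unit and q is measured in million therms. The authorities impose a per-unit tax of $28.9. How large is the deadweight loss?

$759.28 million

Competitive equilibrium: 88.4 − 0.4q = 23 + 0.15q → q* = 118.9091, p* = 40.8364.
With the tax, the buyer price exceeds the seller price by 28.9: (88.4 − 0.4q) − (23 + 0.15q) = 28.9 → q' = 66.3636.
Δq = 118.9091 − 66.3636 = 52.5455; the wedge equals the tax, 28.9.
Welfare loss = ½ × 52.5455 × 28.9 = $759.28 million.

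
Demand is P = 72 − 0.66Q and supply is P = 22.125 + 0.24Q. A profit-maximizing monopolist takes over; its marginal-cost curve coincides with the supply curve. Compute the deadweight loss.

247.36

Competitive equilibrium: 72 − 0.66Q = 22.125 + 0.24Q → Q* = 55.4167, P* = 35.425.
Marginal revenue: MR = 72 − 1.32Q. Set MR = MC: 72 − 1.32Q = 22.125 + 0.24Q → Q_m = 31.9712.
Price P_m = 72 − 0.66·31.9712 = 50.899; MC(Q_m) = 22.125 + 0.24·31.9712 = 29.7981.
Competitive Q* = 55.4167, so ΔQ = 23.4455; wedge = 50.899 − 29.7981 = 21.1009.
Deadweight loss = ½ × 23.4455 × 21.1009 = 247.36.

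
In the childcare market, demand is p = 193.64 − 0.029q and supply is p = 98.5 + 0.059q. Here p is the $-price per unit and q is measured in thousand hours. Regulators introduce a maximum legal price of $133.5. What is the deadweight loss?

Competitive equilibrium: 193.64 − 0.029q = 98.5 + 0.059q → q* = 1081.1364, p* = 162.287.
At the ceiling p = 133.5, quantity supplied = (133.5 − 98.5)/0.059 = 593.2203.
Willingness to pay at q' = 593.2203: 193.64 − 0.029·593.2203 = 176.4366.
Δq = 1081.1364 − 593.2203 = 487.9161; wedge = 176.4366 − 133.5 = 42.9366.
The triangle = ½ × 487.9161 × 42.9366 = $10474.73 thousand.

$10474.73 thousand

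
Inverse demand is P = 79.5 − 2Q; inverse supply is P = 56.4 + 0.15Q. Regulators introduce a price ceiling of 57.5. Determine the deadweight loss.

12.51

Competitive equilibrium: 79.5 − 2Q = 56.4 + 0.15Q → Q* = 10.7442, P* = 58.0116.
At the ceiling P = 57.5, quantity supplied = (57.5 − 56.4)/0.15 = 7.3333.
Willingness to pay at Q' = 7.3333: 79.5 − 2·7.3333 = 64.8334.
ΔQ = 10.7442 − 7.3333 = 3.4109; wedge = 64.8334 − 57.5 = 7.3334.
Deadweight loss = ½ × 3.4109 × 7.3334 = 12.51.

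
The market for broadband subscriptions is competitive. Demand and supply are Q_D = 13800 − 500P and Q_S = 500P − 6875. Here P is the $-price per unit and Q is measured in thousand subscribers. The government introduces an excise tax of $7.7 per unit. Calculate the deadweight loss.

$7411.25 thousand

In inverse form: demand P = 27.6 − 0.002Q, supply P = 13.75 + 0.002Q.
Competitive equilibrium: 27.6 − 0.002Q = 13.75 + 0.002Q → Q* = 3462.5, P* = 20.675.
With the tax, the buyer price exceeds the seller price by 7.7: (27.6 − 0.002Q) − (13.75 + 0.002Q) = 7.7 → Q' = 1537.5.
ΔQ = 3462.5 − 1537.5 = 1925; the wedge equals the tax, 7.7.
Welfare loss = ½ × 1925 × 7.7 = $7411.25 thousand.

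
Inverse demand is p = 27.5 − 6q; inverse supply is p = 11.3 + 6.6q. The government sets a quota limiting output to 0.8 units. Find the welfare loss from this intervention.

Competitive equilibrium: 27.5 − 6q = 11.3 + 6.6q → q* = 1.2857, p* = 19.7857.
At q = 0.8: demand price = 27.5 − 6·0.8 = 22.7; supply price = 11.3 + 6.6·0.8 = 16.58.
Δq = 1.2857 − 0.8 = 0.4857; wedge = 22.7 − 16.58 = 6.12.
The triangle = ½ × 0.4857 × 6.12 = 1.49.

1.49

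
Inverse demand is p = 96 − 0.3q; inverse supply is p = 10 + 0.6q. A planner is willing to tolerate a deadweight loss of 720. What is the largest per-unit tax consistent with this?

36

Competitive equilibrium: 96 − 0.3q = 10 + 0.6q → q* = 95.5556, p* = 67.3333.
A tax t gives Δq = t/0.9 and wedge t, so DWL = t²/1.8.
t²/1.8 = 720 → t² = 1296 → t = 36.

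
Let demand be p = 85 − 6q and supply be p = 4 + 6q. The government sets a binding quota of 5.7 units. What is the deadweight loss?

6.615

Competitive equilibrium: 85 − 6q = 4 + 6q → q* = 6.75, p* = 44.5.
At q = 5.7: demand price = 85 − 6·5.7 = 50.8; supply price = 4 + 6·5.7 = 38.2.
Δq = 6.75 − 5.7 = 1.05; wedge = 50.8 − 38.2 = 12.6.
Deadweight loss = ½ × 1.05 × 12.6 = 6.615.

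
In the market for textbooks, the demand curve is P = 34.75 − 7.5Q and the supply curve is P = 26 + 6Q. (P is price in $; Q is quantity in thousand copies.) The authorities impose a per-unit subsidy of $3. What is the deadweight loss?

Competitive equilibrium: 34.75 − 7.5Q = 26 + 6Q → Q* = 0.6481, P* = 29.8889.
The subsidy lowers effective supply by 3: P = 23 + 6Q.
New quantity: 34.75 − 7.5Q = 23 + 6Q → Q' = 0.8704.
Overproduction ΔQ = 0.8704 − 0.6481 = 0.2223; wedge = subsidy = 3.
Welfare loss = ½ × 0.2223 × 3 = $0.33 thousand.

$0.33 thousand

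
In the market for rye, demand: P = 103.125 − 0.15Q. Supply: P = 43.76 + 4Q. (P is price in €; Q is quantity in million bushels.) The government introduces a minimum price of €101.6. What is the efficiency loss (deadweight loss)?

€35.53 million

Competitive equilibrium: 103.125 − 0.15Q = 43.76 + 4Q → Q* = 14.3048, P* = 100.9793.
At the floor P = 101.6, quantity demanded = (103.125 − 101.6)/0.15 = 10.1667.
Sellers' marginal cost at Q' = 10.1667: 43.76 + 4·10.1667 = 84.4268.
ΔQ = 14.3048 − 10.1667 = 4.1381; wedge = 101.6 − 84.4268 = 17.1732.
DWL = ½ × 4.1381 × 17.1732 = €35.53 million.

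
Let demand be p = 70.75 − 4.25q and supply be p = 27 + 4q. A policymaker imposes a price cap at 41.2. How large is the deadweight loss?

12.68

Competitive equilibrium: 70.75 − 4.25q = 27 + 4q → q* = 5.303, p* = 48.2121.
At the ceiling p = 41.2, quantity supplied = (41.2 − 27)/4 = 3.55.
Willingness to pay at q' = 3.55: 70.75 − 4.25·3.55 = 55.6625.
Δq = 5.303 − 3.55 = 1.753; wedge = 55.6625 − 41.2 = 14.4625.
The triangle = ½ × 1.753 × 14.4625 = 12.68.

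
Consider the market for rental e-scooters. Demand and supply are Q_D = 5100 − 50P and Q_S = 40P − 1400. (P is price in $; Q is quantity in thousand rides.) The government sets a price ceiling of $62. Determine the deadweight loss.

In inverse form: demand P = 102 − 0.02Q, supply P = 35 + 0.025Q.
Competitive equilibrium: 102 − 0.02Q = 35 + 0.025Q → Q* = 1488.8889, P* = 72.2222.
At the ceiling P = 62, quantity supplied = (62 − 35)/0.025 = 1080.
Willingness to pay at Q' = 1080: 102 − 0.02·1080 = 80.4.
ΔQ = 1488.8889 − 1080 = 408.8889; wedge = 80.4 − 62 = 18.4.
The triangle = ½ × 408.8889 × 18.4 = $3761.78 thousand.

$3761.78 thousand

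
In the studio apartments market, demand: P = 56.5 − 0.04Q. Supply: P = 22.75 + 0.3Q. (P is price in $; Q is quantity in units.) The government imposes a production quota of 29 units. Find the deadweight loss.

$839.31

Competitive equilibrium: 56.5 − 0.04Q = 22.75 + 0.3Q → Q* = 99.2647, P* = 52.5294.
At Q = 29: demand price = 56.5 − 0.04·29 = 55.34; supply price = 22.75 + 0.3·29 = 31.45.
ΔQ = 99.2647 − 29 = 70.2647; wedge = 55.34 − 31.45 = 23.89.
Deadweight loss = ½ × 70.2647 × 23.89 = $839.31.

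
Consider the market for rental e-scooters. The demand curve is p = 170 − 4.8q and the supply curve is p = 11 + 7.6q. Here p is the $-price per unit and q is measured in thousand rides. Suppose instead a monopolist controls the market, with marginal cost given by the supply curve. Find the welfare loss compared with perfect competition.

$79.39 thousand

Competitive equilibrium: 170 − 4.8q = 11 + 7.6q → q* = 12.8226, p* = 108.4516.
Marginal revenue: MR = 170 − 9.6q. Set MR = MC: 170 − 9.6q = 11 + 7.6q → q_m = 9.2442.
Price p_m = 170 − 4.8·9.2442 = 125.6278; MC(q_m) = 11 + 7.6·9.2442 = 81.2559.
Competitive q* = 12.8226, so Δq = 3.5784; wedge = 125.6278 − 81.2559 = 44.3719.
The triangle = ½ × 3.5784 × 44.3719 = $79.39 thousand.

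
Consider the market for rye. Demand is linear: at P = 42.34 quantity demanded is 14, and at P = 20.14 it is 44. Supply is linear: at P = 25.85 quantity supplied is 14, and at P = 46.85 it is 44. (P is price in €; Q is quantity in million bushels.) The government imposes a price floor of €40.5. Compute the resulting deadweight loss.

€57.87 million

Demand slope = (20.14 − 42.34)/(44 − 14) = −0.74, so P = 52.7 − 0.74Q.
Supply slope = (46.85 − 25.85)/(44 − 14) = 0.7, so P = 16.05 + 0.7Q.
Competitive equilibrium: 52.7 − 0.74Q = 16.05 + 0.7Q → Q* = 25.4514, P* = 33.866.
At the floor P = 40.5, quantity demanded = (52.7 − 40.5)/0.74 = 16.4865.
Sellers' marginal cost at Q' = 16.4865: 16.05 + 0.7·16.4865 = 27.5906.
ΔQ = 25.4514 − 16.4865 = 8.9649; wedge = 40.5 − 27.5906 = 12.9094.
The triangle = ½ × 8.9649 × 12.9094 = €57.87 million.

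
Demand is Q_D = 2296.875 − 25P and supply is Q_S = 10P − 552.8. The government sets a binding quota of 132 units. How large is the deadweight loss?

1171.98

In inverse form: demand P = 91.875 − 0.04Q, supply P = 55.28 + 0.1Q.
Competitive equilibrium: 91.875 − 0.04Q = 55.28 + 0.1Q → Q* = 261.3929, P* = 81.4193.
At Q = 132: demand price = 91.875 − 0.04·132 = 86.595; supply price = 55.28 + 0.1·132 = 68.48.
ΔQ = 261.3929 − 132 = 129.3929; wedge = 86.595 − 68.48 = 18.115.
Welfare loss = ½ × 129.3929 × 18.115 = 1171.98.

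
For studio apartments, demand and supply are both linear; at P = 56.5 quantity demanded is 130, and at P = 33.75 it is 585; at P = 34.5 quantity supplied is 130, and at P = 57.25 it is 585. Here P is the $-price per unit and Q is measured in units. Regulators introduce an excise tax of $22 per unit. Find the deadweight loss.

Demand slope = (33.75 − 56.5)/(585 − 130) = −0.05, so P = 63 − 0.05Q.
Supply slope = (57.25 − 34.5)/(585 − 130) = 0.05, so P = 28 + 0.05Q.
Competitive equilibrium: 63 − 0.05Q = 28 + 0.05Q → Q* = 350, P* = 45.5.
With the tax, the buyer price exceeds the seller price by 22: (63 − 0.05Q) − (28 + 0.05Q) = 22 → Q' = 130.
ΔQ = 350 − 130 = 220; the wedge equals the tax, 22.
Welfare loss = ½ × 220 × 22 = $2420.

$2420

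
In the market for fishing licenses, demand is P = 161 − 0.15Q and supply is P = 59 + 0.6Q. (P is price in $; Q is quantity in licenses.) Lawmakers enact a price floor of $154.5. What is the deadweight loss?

$3220.17

Competitive equilibrium: 161 − 0.15Q = 59 + 0.6Q → Q* = 136, P* = 140.6.
At the floor P = 154.5, quantity demanded = (161 − 154.5)/0.15 = 43.3333.
Sellers' marginal cost at Q' = 43.3333: 59 + 0.6·43.3333 = 85.
ΔQ = 136 − 43.3333 = 92.6667; wedge = 154.5 − 85 = 69.5.
DWL = ½ × 92.6667 × 69.5 = $3220.17.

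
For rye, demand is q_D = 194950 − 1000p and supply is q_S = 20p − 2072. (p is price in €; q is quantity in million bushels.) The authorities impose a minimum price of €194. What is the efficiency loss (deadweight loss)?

€18043.24 million

In inverse form: demand p = 194.95 − 0.001q, supply p = 103.6 + 0.05q.
Competitive equilibrium: 194.95 − 0.001q = 103.6 + 0.05q → q* = 1791.1765, p* = 193.1588.
At the floor p = 194, quantity demanded = (194.95 − 194)/0.001 = 950.
Sellers' marginal cost at q' = 950: 103.6 + 0.05·950 = 151.1.
Δq = 1791.1765 − 950 = 841.1765; wedge = 194 − 151.1 = 42.9.
Welfare loss = ½ × 841.1765 × 42.9 = €18043.24 million.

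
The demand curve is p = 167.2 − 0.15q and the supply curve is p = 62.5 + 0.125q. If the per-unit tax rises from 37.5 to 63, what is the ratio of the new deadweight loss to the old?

2.8224

Competitive equilibrium: 167.2 − 0.15q = 62.5 + 0.125q → q* = 380.7273, p* = 110.0909.
For a per-unit tax t: Δq = t/0.275, so DWL = ½·t·(t/0.275) = t²/0.55.
At t = 37.5: DWL = 2556.818. At t = 63: DWL = 7216.364.
Ratio = (63/37.5)² = 2.8224.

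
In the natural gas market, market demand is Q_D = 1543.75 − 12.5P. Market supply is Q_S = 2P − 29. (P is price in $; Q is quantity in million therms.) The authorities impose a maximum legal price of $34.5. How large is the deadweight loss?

$6346.24 million

In inverse form: demand P = 123.5 − 0.08Q, supply P = 14.5 + 0.5Q.
Competitive equilibrium: 123.5 − 0.08Q = 14.5 + 0.5Q → Q* = 187.931, P* = 108.4655.
At the ceiling P = 34.5, quantity supplied = (34.5 − 14.5)/0.5 = 40.
Willingness to pay at Q' = 40: 123.5 − 0.08·40 = 120.3.
ΔQ = 187.931 − 40 = 147.931; wedge = 120.3 − 34.5 = 85.8.
Welfare loss = ½ × 147.931 × 85.8 = $6346.24 million.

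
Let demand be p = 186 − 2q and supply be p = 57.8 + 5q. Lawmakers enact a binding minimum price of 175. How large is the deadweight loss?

Competitive equilibrium: 186 − 2q = 57.8 + 5q → q* = 18.3143, p* = 149.3714.
At the floor p = 175, quantity demanded = (186 − 175)/2 = 5.5.
Sellers' marginal cost at q' = 5.5: 57.8 + 5·5.5 = 85.3.
Δq = 18.3143 − 5.5 = 12.8143; wedge = 175 − 85.3 = 89.7.
Welfare loss = ½ × 12.8143 × 89.7 = 574.72.

574.72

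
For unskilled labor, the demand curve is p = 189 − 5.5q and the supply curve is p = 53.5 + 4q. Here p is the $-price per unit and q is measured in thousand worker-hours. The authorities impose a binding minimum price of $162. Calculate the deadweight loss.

$415.62 thousand

Competitive equilibrium: 189 − 5.5q = 53.5 + 4q → q* = 14.2632, p* = 110.5526.
At the floor p = 162, quantity demanded = (189 − 162)/5.5 = 4.9091.
Sellers' marginal cost at q' = 4.9091: 53.5 + 4·4.9091 = 73.1364.
Δq = 14.2632 − 4.9091 = 9.3541; wedge = 162 − 73.1364 = 88.8636.
The triangle = ½ × 9.3541 × 88.8636 = $415.62 thousand.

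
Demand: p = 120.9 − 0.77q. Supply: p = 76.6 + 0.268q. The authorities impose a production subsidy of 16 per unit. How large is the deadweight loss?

Competitive equilibrium: 120.9 − 0.77q = 76.6 + 0.268q → q* = 42.6782, p* = 88.0378.
The subsidy lowers effective supply by 16: p = 60.6 + 0.268q.
New quantity: 120.9 − 0.77q = 60.6 + 0.268q → q' = 58.0925.
Overproduction Δq = 58.0925 − 42.6782 = 15.4143; wedge = subsidy = 16.
Welfare loss = ½ × 15.4143 × 16 = 123.31.

123.31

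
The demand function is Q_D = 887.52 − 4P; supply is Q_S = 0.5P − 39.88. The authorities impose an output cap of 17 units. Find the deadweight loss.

2397.55

In inverse form: demand P = 221.88 − 0.25Q, supply P = 79.76 + 2Q.
Competitive equilibrium: 221.88 − 0.25Q = 79.76 + 2Q → Q* = 63.1644, P* = 206.0889.
At Q = 17: demand price = 221.88 − 0.25·17 = 217.63; supply price = 79.76 + 2·17 = 113.76.
ΔQ = 63.1644 − 17 = 46.1644; wedge = 217.63 − 113.76 = 103.87.
The triangle = ½ × 46.1644 × 103.87 = 2397.55.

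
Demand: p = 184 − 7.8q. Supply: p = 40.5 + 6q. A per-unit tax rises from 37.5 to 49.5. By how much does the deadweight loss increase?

Competitive equilibrium: 184 − 7.8q = 40.5 + 6q → q* = 10.3986, p* = 102.8913.
For a per-unit tax t: Δq = t/13.8, so DWL = ½·t·(t/13.8) = t²/27.6.
At t = 37.5: DWL = 50.951. At t = 49.5: DWL = 88.777.
Increase = 88.777 − 50.951 = 37.83.

37.83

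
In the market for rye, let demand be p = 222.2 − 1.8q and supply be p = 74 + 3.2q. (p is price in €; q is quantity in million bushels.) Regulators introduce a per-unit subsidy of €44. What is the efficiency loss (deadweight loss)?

€193.60 million

Competitive equilibrium: 222.2 − 1.8q = 74 + 3.2q → q* = 29.64, p* = 168.848.
The subsidy lowers effective supply by 44: p = 30 + 3.2q.
New quantity: 222.2 − 1.8q = 30 + 3.2q → q' = 38.44.
Overproduction Δq = 38.44 − 29.64 = 8.8; wedge = subsidy = 44.
DWL = ½ × 8.8 × 44 = €193.60 million.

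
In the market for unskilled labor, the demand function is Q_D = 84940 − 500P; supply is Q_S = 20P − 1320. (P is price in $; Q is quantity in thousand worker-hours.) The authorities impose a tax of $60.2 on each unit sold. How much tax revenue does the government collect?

$50568 thousand

In inverse form: demand P = 169.88 − 0.002Q, supply P = 66 + 0.05Q.
Competitive equilibrium: 169.88 − 0.002Q = 66 + 0.05Q → Q* = 1997.6923, P* = 165.8846.
With the tax, the buyer price exceeds the seller price by 60.2: (169.88 − 0.002Q) − (66 + 0.05Q) = 60.2 → Q' = 840.
Tax revenue = 60.2 × 840 = $50568 thousand.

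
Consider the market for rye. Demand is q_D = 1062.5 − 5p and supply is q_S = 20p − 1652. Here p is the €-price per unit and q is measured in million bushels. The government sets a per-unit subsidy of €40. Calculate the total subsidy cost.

In inverse form: demand p = 212.5 − 0.2q, supply p = 82.6 + 0.05q.
Competitive equilibrium: 212.5 − 0.2q = 82.6 + 0.05q → q* = 519.6, p* = 108.58.
The subsidy lowers effective supply by 40: p = 42.6 + 0.05q.
New quantity: 212.5 − 0.2q = 42.6 + 0.05q → q' = 679.6.
Total subsidy cost = 40 × 679.6 = €27184 million.

€27184 million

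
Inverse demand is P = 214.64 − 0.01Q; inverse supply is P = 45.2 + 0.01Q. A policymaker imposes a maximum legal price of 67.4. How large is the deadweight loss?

390875.04

Competitive equilibrium: 214.64 − 0.01Q = 45.2 + 0.01Q → Q* = 8472, P* = 129.92.
At the ceiling P = 67.4, quantity supplied = (67.4 − 45.2)/0.01 = 2220.
Willingness to pay at Q' = 2220: 214.64 − 0.01·2220 = 192.44.
ΔQ = 8472 − 2220 = 6252; wedge = 192.44 − 67.4 = 125.04.
Welfare loss = ½ × 6252 × 125.04 = 390875.04.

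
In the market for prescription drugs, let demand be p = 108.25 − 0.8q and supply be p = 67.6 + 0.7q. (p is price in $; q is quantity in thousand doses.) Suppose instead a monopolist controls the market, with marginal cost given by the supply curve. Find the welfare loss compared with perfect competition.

Competitive equilibrium: 108.25 − 0.8q = 67.6 + 0.7q → q* = 27.1, p* = 86.57.
Marginal revenue: MR = 108.25 − 1.6q. Set MR = MC: 108.25 − 1.6q = 67.6 + 0.7q → q_m = 17.6739.
Price p_m = 108.25 − 0.8·17.6739 = 94.1109; MC(q_m) = 67.6 + 0.7·17.6739 = 79.9717.
Competitive q* = 27.1, so Δq = 9.4261; wedge = 94.1109 − 79.9717 = 14.1392.
Deadweight loss = ½ × 9.4261 × 14.1392 = $66.64 thousand.

$66.64 thousand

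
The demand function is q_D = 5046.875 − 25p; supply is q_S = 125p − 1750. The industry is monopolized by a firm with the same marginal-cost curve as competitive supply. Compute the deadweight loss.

In inverse form: demand p = 201.875 − 0.04q, supply p = 14 + 0.008q.
Competitive equilibrium: 201.875 − 0.04q = 14 + 0.008q → q* = 3914.0625, p* = 45.3125.
Marginal revenue: MR = 201.875 − 0.08q. Set MR = MC: 201.875 − 0.08q = 14 + 0.008q → q_m = 2134.94318.
Price p_m = 201.875 − 0.04·2134.94318 = 116.47727; MC(q_m) = 14 + 0.008·2134.94318 = 31.07955.
Competitive q* = 3914.0625, so Δq = 1779.11932; wedge = 116.47727 − 31.07955 = 85.39772.
The triangle = ½ × 1779.11932 × 85.39772 = 75966.37.

75966.37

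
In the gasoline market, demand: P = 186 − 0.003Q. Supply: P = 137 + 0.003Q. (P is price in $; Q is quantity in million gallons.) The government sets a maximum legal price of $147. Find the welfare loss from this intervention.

$70083.33 million

Competitive equilibrium: 186 − 0.003Q = 137 + 0.003Q → Q* = 8166.6667, P* = 161.5.
At the ceiling P = 147, quantity supplied = (147 − 137)/0.003 = 3333.3333.
Willingness to pay at Q' = 3333.3333: 186 − 0.003·3333.3333 = 176.
ΔQ = 8166.6667 − 3333.3333 = 4833.3334; wedge = 176 − 147 = 29.
Welfare loss = ½ × 4833.3334 × 29 = $70083.33 million.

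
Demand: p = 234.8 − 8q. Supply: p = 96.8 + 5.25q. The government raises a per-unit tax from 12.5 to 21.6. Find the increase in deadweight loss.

Competitive equilibrium: 234.8 − 8q = 96.8 + 5.25q → q* = 10.4151, p* = 151.4792.
For a per-unit tax t: Δq = t/13.25, so DWL = ½·t·(t/13.25) = t²/26.5.
At t = 12.5: DWL = 5.896. At t = 21.6: DWL = 17.606.
Increase = 17.606 − 5.896 = 11.71.

11.71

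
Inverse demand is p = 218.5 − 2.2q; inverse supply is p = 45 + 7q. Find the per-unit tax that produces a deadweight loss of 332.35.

Competitive equilibrium: 218.5 − 2.2q = 45 + 7q → q* = 18.8587, p* = 177.0109.
A tax t gives Δq = t/9.2 and wedge t, so DWL = t²/18.4.
t²/18.4 = 332.35 → t² = 6115.24 → t = 78.2.

78.2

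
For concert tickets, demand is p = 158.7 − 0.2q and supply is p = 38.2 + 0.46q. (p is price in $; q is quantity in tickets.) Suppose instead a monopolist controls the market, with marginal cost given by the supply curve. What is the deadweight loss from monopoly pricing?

$594.93

Competitive equilibrium: 158.7 − 0.2q = 38.2 + 0.46q → q* = 182.5758, p* = 122.1848.
Marginal revenue: MR = 158.7 − 0.4q. Set MR = MC: 158.7 − 0.4q = 38.2 + 0.46q → q_m = 140.1163.
Price p_m = 158.7 − 0.2·140.1163 = 130.6767; MC(q_m) = 38.2 + 0.46·140.1163 = 102.6535.
Competitive q* = 182.5758, so Δq = 42.4595; wedge = 130.6767 − 102.6535 = 28.0232.
Welfare loss = ½ × 42.4595 × 28.0232 = $594.93.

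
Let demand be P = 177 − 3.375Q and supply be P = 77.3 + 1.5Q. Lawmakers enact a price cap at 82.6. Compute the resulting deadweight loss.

Competitive equilibrium: 177 − 3.375Q = 77.3 + 1.5Q → Q* = 20.45128, P* = 107.97692.
At the ceiling P = 82.6, quantity supplied = (82.6 − 77.3)/1.5 = 3.53333.
Willingness to pay at Q' = 3.53333: 177 − 3.375·3.53333 = 165.07501.
ΔQ = 20.45128 − 3.53333 = 16.91795; wedge = 165.07501 − 82.6 = 82.47501.
DWL = ½ × 16.91795 × 82.47501 = 697.65.

697.65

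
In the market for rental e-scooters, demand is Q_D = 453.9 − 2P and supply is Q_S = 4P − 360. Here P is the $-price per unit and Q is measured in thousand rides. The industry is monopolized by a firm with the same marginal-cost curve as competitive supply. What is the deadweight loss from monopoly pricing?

In inverse form: demand P = 226.95 − 0.5Q, supply P = 90 + 0.25Q.
Competitive equilibrium: 226.95 − 0.5Q = 90 + 0.25Q → Q* = 182.6, P* = 135.65.
Marginal revenue: MR = 226.95 − Q. Set MR = MC: 226.95 − Q = 90 + 0.25Q → Q_m = 109.56.
Price P_m = 226.95 − 0.5·109.56 = 172.17; MC(Q_m) = 90 + 0.25·109.56 = 117.39.
Competitive Q* = 182.6, so ΔQ = 73.04; wedge = 172.17 − 117.39 = 54.78.
DWL = ½ × 73.04 × 54.78 = $2000.57 thousand.

$2000.57 thousand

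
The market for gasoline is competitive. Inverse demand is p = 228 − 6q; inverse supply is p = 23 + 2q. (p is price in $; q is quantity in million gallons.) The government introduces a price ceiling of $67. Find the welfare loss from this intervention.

Competitive equilibrium: 228 − 6q = 23 + 2q → q* = 25.625, p* = 74.25.
At the ceiling p = 67, quantity supplied = (67 − 23)/2 = 22.
Willingness to pay at q' = 22: 228 − 6·22 = 96.
Δq = 25.625 − 22 = 3.625; wedge = 96 − 67 = 29.
Welfare loss = ½ × 3.625 × 29 = $52.56 million.

$52.56 million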